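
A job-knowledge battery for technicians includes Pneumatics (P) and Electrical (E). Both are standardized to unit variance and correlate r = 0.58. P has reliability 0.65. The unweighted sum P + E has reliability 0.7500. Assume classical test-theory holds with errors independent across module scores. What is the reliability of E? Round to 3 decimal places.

0.560

Var(P+E) = 2 + 2·0.58 = 3.160.
True-score variance = ρ_P + ρ_E + 2·0.58, so 0.7500 = (0.65 + ρ_E + 1.16) / 3.160.
ρ_E = 0.7500·3.160 − 0.65 − 1.16 = 0.560.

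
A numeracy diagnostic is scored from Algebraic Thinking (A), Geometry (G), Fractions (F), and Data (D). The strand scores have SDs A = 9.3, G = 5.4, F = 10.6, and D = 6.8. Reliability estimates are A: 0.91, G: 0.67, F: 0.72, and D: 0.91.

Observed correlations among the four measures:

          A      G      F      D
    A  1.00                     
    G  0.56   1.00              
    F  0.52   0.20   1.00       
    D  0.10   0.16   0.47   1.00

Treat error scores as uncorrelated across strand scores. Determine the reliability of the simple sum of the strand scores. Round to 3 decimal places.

0.903

Var(A+G+F+D) = 9.3² + 5.4² + 10.6² + 6.8² + 2·[9.3·5.4·0.56 + 9.3·10.6·0.52 + 9.3·6.8·0.10 + 5.4·10.6·0.20 + 5.4·6.8·0.16 + 10.6·6.8·0.47] = 274.25 + 273.819 = 548.069.
Because errors are independent across components, Cov(Tᵢ,Tⱼ) = Cov(Xᵢ,Xⱼ); the off-diagonal part of the true-score variance is the same as above.
True-score variance = [9.3²·0.91 + 5.4²·0.67 + 10.6²·0.72 + 6.8²·0.91] + 273.819 = 221.221 + 273.819 = 495.04.
Reliability = 495.04 / 548.069 = 0.903.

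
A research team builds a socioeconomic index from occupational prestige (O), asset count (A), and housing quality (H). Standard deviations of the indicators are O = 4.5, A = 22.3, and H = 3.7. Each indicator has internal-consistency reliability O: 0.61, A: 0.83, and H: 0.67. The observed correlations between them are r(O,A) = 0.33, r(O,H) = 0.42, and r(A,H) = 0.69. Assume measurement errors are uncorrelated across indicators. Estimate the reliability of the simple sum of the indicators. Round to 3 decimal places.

0.866

Var(O+A+H) = 4.5² + 22.3² + 3.7² + 2·[4.5·22.3·0.33 + 4.5·3.7·0.42 + 22.3·3.7·0.69] = 531.23 + 194.081 = 725.311.
With uncorrelated errors the cross-covariances are all true-score covariance, so they carry over unchanged; only the diagonal terms shrink to ρᵢσᵢ².
True-score variance = [4.5²·0.61 + 22.3²·0.83 + 3.7²·0.67] + 194.081 = 434.276 + 194.081 = 628.356.
Reliability = 628.356 / 725.311 = 0.866.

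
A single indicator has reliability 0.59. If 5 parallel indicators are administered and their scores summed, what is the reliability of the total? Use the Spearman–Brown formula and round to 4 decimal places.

ρ_k = kρ / (1 + (k−1)ρ) = 5·0.59 / (1 + 4·0.59) = 2.950 / 3.360 = 0.8780.

0.8780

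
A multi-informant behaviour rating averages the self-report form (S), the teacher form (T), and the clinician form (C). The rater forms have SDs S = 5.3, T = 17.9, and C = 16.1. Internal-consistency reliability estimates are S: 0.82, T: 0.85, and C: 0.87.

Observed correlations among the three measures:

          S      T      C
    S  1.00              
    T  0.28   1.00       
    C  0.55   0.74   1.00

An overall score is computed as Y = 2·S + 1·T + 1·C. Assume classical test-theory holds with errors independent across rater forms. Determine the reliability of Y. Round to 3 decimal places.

0.928

Var(Y) = 2²·5.3² + 17.9² + 16.1² + 2·[2·5.3·17.9·0.28 + 2·5.3·16.1·0.55 + 17.9·16.1·0.74] = 691.98 + 720.502 = 1412.48.
Because errors are independent across components, Cov(Tᵢ,Tⱼ) = Cov(Xᵢ,Xⱼ); the off-diagonal part of the true-score variance is the same as above.
True-score variance = [2²·5.3²·0.82 + 17.9²·0.85 + 16.1²·0.87] + 720.502 = 589.996 + 720.502 = 1310.5.
Reliability = 1310.5 / 1412.48 = 0.928.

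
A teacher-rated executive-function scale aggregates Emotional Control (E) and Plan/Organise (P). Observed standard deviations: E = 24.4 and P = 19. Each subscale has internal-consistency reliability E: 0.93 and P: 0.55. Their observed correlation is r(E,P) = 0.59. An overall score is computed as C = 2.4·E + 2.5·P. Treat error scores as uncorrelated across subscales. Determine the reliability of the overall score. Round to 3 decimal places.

0.860

Var(C) = 2.4²·24.4² + 2.5²·19² + 2·[6·24.4·19·0.59] = 5685.52 + 3282.29 = 8967.81.
With uncorrelated errors the cross-covariances are all true-score covariance, so they carry over unchanged; only the diagonal terms shrink to ρᵢσᵢ².
True-score variance = [2.4²·24.4²·0.93 + 2.5²·19²·0.55] + 3282.29 = 4430.16 + 3282.29 = 7712.45.
Reliability = 7712.45 / 8967.81 = 0.860.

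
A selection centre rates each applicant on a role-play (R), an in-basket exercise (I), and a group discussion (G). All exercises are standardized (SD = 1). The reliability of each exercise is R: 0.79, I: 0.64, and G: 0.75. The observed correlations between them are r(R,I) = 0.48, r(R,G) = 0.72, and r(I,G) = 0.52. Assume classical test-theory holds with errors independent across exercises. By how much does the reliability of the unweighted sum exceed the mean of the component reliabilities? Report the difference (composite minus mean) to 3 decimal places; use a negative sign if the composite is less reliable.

0.146

Var(sum) = 3 + 3.44 = 6.44; true-score variance = 2.18 + 3.44 = 5.62; composite reliability = 0.8727.
Mean component reliability = 0.7267.
Difference = 0.8727 − 0.7267 = 0.146.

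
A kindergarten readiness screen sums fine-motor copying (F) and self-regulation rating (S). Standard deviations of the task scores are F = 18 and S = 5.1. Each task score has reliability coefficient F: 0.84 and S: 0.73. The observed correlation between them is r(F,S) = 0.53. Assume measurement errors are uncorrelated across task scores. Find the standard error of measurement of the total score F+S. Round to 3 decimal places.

Var(total) = 350.01 + 97.308 = 447.318.
True-score variance = 291.147 + 97.308 = 388.455, so reliability = 0.8684.
Error variance = 447.318 − 388.455 = 58.8627; SEM = √58.8627 = 7.672.

7.672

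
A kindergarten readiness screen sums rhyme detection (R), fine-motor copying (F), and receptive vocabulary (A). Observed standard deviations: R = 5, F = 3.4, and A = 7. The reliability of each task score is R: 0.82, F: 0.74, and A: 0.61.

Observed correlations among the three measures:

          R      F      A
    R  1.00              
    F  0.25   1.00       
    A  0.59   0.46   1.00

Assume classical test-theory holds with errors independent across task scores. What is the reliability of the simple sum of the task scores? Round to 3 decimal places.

0.831

Var(R+F+A) = 5² + 3.4² + 7² + 2·[5·3.4·0.25 + 5·7·0.59 + 3.4·7·0.46] = 85.56 + 71.696 = 157.256.
With uncorrelated errors the cross-covariances are all true-score covariance, so they carry over unchanged; only the diagonal terms shrink to ρᵢσᵢ².
True-score variance = [5²·0.82 + 3.4²·0.74 + 7²·0.61] + 71.696 = 58.9444 + 71.696 = 130.64.
Reliability = 130.64 / 157.256 = 0.831.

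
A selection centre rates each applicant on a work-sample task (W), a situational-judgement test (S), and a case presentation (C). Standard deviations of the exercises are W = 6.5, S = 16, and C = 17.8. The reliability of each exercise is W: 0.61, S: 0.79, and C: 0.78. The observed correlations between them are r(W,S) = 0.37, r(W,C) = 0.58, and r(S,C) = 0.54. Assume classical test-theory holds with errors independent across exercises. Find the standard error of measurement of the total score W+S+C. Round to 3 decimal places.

11.830

Var(total) = 615.09 + 518.756 = 1133.85.
True-score variance = 475.148 + 518.756 = 993.904, so reliability = 0.8766.
Error variance = 1133.85 − 993.904 = 139.942; SEM = √139.942 = 11.830.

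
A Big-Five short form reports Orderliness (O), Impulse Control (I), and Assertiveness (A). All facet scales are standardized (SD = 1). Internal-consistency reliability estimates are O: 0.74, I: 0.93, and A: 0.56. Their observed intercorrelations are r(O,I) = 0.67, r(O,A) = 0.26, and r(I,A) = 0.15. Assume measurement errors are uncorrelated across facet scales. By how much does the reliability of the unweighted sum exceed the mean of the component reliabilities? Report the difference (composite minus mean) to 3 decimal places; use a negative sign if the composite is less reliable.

0.107

Var(sum) = 3 + 2.16 = 5.16; true-score variance = 2.23 + 2.16 = 4.39; composite reliability = 0.8508.
Mean component reliability = 0.7433.
Difference = 0.8508 − 0.7433 = 0.107.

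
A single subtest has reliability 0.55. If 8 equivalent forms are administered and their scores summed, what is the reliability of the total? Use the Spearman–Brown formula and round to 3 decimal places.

0.907

ρ_k = kρ / (1 + (k−1)ρ) = 8·0.55 / (1 + 7·0.55) = 4.400 / 4.850 = 0.907.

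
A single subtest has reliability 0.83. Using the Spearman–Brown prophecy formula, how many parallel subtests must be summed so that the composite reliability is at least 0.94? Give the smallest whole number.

4

k ≥ ρ*(1−ρ₁)/(ρ₁(1−ρ*)) = 0.94·0.17 / (0.83·0.06) = 3.209.
Smallest integer k = 4.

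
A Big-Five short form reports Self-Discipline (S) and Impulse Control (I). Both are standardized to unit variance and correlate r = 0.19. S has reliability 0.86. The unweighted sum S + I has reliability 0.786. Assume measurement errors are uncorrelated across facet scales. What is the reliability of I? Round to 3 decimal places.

Var(S+I) = 2 + 2·0.19 = 2.380.
True-score variance = ρ_S + ρ_I + 2·0.19, so 0.786 = (0.86 + ρ_I + 0.38) / 2.380.
ρ_I = 0.786·2.380 − 0.86 − 0.38 = 0.631.

0.631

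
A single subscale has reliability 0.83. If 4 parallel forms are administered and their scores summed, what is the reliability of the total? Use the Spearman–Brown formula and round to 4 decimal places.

0.9513

ρ_k = kρ / (1 + (k−1)ρ) = 4·0.83 / (1 + 3·0.83) = 3.320 / 3.490 = 0.9513.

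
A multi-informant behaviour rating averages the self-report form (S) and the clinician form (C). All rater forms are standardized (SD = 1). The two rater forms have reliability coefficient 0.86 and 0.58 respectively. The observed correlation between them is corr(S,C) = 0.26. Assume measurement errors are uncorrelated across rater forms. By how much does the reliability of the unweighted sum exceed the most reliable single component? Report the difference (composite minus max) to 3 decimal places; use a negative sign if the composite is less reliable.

Var(sum) = 2 + 0.52 = 2.52; true-score variance = 1.44 + 0.52 = 1.96; composite reliability = 0.7778.
Max component reliability = 0.8600.
Difference = 0.7778 − 0.8600 = -0.082.

-0.082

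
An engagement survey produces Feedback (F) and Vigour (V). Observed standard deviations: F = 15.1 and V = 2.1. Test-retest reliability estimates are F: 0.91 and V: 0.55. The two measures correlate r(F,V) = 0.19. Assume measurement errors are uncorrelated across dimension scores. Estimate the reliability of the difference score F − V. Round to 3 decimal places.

0.898

Var(F−V) = 15.1² + 2.1² − 2·15.1·2.1·0.19 = 232.42 − 12.0498 = 220.37.
Under uncorrelated errors the observed covariances equal the true-score covariances, so only the own-variance terms attenuate.
True-score variance = [15.1²·0.91 + 2.1²·0.55] − 12.0498 = 209.915 − 12.0498 = 197.865.
Reliability = 197.865 / 220.37 = 0.898.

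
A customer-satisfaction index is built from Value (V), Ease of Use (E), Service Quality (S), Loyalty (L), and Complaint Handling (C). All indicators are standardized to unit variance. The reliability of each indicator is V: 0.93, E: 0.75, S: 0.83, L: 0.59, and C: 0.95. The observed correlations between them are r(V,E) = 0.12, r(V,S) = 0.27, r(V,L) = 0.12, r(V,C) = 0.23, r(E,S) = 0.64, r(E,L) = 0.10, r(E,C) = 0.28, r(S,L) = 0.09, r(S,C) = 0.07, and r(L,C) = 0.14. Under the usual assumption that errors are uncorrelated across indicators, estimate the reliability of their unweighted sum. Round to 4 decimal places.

0.8958

Var(V+E+S+L+C) = 5 + 2·[0.12 + 0.27 + 0.12 + 0.23 + 0.64 + 0.10 + 0.28 + 0.09 + 0.07 + 0.14] = 5 + 4.12 = 9.12.
Because errors are independent across components, Cov(Tᵢ,Tⱼ) = Cov(Xᵢ,Xⱼ); the off-diagonal part of the true-score variance is the same as above.
True-score variance = [0.93 + 0.75 + 0.83 + 0.59 + 0.95] + 4.12 = 4.05 + 4.12 = 8.17.
Reliability = 8.17 / 9.12 = 0.8958.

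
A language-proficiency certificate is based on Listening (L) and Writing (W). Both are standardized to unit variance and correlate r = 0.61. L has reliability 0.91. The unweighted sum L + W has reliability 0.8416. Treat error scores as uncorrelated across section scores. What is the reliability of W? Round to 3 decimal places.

0.580

Var(L+W) = 2 + 2·0.61 = 3.220.
True-score variance = ρ_L + ρ_W + 2·0.61, so 0.8416 = (0.91 + ρ_W + 1.22) / 3.220.
ρ_W = 0.8416·3.220 − 0.91 − 1.22 = 0.580.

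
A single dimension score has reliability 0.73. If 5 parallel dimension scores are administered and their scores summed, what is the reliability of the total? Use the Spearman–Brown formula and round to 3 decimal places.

ρ_k = kρ / (1 + (k−1)ρ) = 5·0.73 / (1 + 4·0.73) = 3.650 / 3.920 = 0.931.

0.931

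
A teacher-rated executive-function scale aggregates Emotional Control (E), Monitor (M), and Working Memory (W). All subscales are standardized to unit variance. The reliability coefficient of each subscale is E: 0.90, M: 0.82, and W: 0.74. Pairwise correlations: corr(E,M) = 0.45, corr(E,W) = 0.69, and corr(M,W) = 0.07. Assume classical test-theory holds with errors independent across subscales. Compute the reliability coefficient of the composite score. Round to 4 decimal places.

Var(E+M+W) = 3 + 2·[0.45 + 0.69 + 0.07] = 3 + 2.42 = 5.42.
With uncorrelated errors the cross-covariances are all true-score covariance, so they carry over unchanged; only the diagonal terms shrink to ρᵢσᵢ².
True-score variance = [0.90 + 0.82 + 0.74] + 2.42 = 2.46 + 2.42 = 4.88.
Reliability = 4.88 / 5.42 = 0.9004.

0.9004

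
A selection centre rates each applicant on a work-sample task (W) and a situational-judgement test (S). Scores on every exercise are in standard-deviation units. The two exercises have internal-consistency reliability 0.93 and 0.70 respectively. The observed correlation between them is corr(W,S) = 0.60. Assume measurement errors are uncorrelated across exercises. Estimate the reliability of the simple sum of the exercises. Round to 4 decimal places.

0.8844

Var(W+S) = 2 + 2·[0.60] = 2 + 1.2 = 3.2.
With uncorrelated errors the cross-covariances are all true-score covariance, so they carry over unchanged; only the diagonal terms shrink to ρᵢσᵢ².
True-score variance = [0.93 + 0.70] + 1.2 = 1.63 + 1.2 = 2.83.
Reliability = 2.83 / 3.2 = 0.8844.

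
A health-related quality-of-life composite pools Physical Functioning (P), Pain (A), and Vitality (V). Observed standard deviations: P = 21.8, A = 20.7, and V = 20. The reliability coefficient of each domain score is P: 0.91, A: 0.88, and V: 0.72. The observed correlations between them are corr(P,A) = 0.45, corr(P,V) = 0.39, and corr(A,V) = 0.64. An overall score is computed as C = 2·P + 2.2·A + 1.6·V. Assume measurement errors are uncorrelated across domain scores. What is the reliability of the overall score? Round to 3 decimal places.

0.927

Var(C) = 2²·21.8² + 2.2²·20.7² + 1.6²·20² + 2·[4.4·21.8·20.7·0.45 + 3.2·21.8·20·0.39 + 3.52·20.7·20·0.64] = 4998.85 + 4740.56 = 9739.42.
Under uncorrelated errors the observed covariances equal the true-score covariances, so only the own-variance terms attenuate.
True-score variance = [2²·21.8²·0.91 + 2.2²·20.7²·0.88 + 1.6²·20²·0.72] + 4740.56 = 4292.18 + 4740.56 = 9032.74.
Reliability = 9032.74 / 9739.42 = 0.927.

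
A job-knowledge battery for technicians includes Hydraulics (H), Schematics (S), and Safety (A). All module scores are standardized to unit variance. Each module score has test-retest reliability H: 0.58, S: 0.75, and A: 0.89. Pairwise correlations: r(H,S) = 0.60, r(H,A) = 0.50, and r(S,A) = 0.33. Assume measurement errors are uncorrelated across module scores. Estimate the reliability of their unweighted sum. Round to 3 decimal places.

Var(H+S+A) = 3 + 2·[0.60 + 0.50 + 0.33] = 3 + 2.86 = 5.86.
Under uncorrelated errors the observed covariances equal the true-score covariances, so only the own-variance terms attenuate.
True-score variance = [0.58 + 0.75 + 0.89] + 2.86 = 2.22 + 2.86 = 5.08.
Reliability = 5.08 / 5.86 = 0.867.

0.867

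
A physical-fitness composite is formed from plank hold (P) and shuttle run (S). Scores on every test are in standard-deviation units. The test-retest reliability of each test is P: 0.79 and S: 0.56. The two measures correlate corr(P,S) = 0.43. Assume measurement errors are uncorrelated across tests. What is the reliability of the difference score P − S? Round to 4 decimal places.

0.4298

Var(P−S) = 1 + 1 − 2·0.43 = 2 − 0.86 = 1.14.
With uncorrelated errors the cross-covariances are all true-score covariance, so they carry over unchanged; only the diagonal terms shrink to ρᵢσᵢ².
True-score variance = [0.79 + 0.56] − 0.86 = 1.35 − 0.86 = 0.49.
Reliability = 0.49 / 1.14 = 0.4298.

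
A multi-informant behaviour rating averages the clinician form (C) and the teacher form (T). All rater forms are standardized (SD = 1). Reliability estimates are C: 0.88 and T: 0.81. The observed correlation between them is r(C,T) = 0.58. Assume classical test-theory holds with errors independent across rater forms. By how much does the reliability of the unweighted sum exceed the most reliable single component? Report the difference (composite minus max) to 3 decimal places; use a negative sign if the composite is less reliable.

0.022

Var(sum) = 2 + 1.16 = 3.16; true-score variance = 1.69 + 1.16 = 2.85; composite reliability = 0.9019.
Max component reliability = 0.8800.
Difference = 0.9019 − 0.8800 = 0.022.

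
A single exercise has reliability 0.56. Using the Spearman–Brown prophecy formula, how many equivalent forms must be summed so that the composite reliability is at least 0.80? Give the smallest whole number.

k ≥ ρ*(1−ρ₁)/(ρ₁(1−ρ*)) = 0.80·0.44 / (0.56·0.20) = 3.143.
Smallest integer k = 4.

4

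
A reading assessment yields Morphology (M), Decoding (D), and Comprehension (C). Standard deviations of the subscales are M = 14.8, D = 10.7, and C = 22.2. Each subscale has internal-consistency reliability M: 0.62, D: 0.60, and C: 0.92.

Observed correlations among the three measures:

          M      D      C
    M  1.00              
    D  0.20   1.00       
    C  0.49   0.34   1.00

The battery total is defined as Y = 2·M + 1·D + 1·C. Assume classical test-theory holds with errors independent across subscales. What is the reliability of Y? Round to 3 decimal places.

Var(Y) = 2²·14.8² + 10.7² + 22.2² + 2·[2·14.8·10.7·0.20 + 2·14.8·22.2·0.49 + 10.7·22.2·0.34] = 1483.49 + 932.193 = 2415.68.
Because errors are independent across components, Cov(Tᵢ,Tⱼ) = Cov(Xᵢ,Xⱼ); the off-diagonal part of the true-score variance is the same as above.
True-score variance = [2²·14.8²·0.62 + 10.7²·0.60 + 22.2²·0.92] + 932.193 = 1065.33 + 932.193 = 1997.52.
Reliability = 1997.52 / 2415.68 = 0.827.

0.827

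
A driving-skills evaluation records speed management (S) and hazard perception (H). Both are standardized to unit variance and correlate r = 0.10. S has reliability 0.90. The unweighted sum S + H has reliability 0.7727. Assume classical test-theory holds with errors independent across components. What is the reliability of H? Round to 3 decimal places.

Var(S+H) = 2 + 2·0.10 = 2.200.
True-score variance = ρ_S + ρ_H + 2·0.10, so 0.7727 = (0.90 + ρ_H + 0.20) / 2.200.
ρ_H = 0.7727·2.200 − 0.90 − 0.20 = 0.600.

0.600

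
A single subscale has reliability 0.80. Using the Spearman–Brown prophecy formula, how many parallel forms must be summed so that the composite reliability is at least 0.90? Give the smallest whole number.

3

k ≥ ρ*(1−ρ₁)/(ρ₁(1−ρ*)) = 0.90·0.20 / (0.80·0.10) = 2.250.
Smallest integer k = 3.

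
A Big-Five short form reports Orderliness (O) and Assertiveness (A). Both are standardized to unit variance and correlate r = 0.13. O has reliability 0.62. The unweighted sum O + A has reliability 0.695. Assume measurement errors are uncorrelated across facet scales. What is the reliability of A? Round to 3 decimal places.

0.691

Var(O+A) = 2 + 2·0.13 = 2.260.
True-score variance = ρ_O + ρ_A + 2·0.13, so 0.695 = (0.62 + ρ_A + 0.26) / 2.260.
ρ_A = 0.695·2.260 − 0.62 − 0.26 = 0.691.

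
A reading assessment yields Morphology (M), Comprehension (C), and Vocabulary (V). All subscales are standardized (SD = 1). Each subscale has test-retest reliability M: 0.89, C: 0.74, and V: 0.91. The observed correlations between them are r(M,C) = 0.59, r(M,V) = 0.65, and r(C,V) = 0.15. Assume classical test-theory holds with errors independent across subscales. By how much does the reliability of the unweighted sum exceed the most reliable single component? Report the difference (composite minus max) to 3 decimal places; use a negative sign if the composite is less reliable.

0.010

Var(sum) = 3 + 2.78 = 5.78; true-score variance = 2.54 + 2.78 = 5.32; composite reliability = 0.9204.
Max component reliability = 0.9100.
Difference = 0.9204 − 0.9100 = 0.010.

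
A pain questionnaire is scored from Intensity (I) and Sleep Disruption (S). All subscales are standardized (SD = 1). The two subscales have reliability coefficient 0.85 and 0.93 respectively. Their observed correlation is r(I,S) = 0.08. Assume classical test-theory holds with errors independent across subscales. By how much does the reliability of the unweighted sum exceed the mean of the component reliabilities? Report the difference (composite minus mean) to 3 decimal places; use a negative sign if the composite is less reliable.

0.008

Var(sum) = 2 + 0.16 = 2.16; true-score variance = 1.78 + 0.16 = 1.94; composite reliability = 0.8981.
Mean component reliability = 0.8900.
Difference = 0.8981 − 0.8900 = 0.008.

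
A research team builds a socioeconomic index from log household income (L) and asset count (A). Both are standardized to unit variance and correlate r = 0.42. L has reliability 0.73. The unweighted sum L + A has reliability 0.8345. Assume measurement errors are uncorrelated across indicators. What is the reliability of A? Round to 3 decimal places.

0.800

Var(L+A) = 2 + 2·0.42 = 2.840.
True-score variance = ρ_L + ρ_A + 2·0.42, so 0.8345 = (0.73 + ρ_A + 0.84) / 2.840.
ρ_A = 0.8345·2.840 − 0.73 − 0.84 = 0.800.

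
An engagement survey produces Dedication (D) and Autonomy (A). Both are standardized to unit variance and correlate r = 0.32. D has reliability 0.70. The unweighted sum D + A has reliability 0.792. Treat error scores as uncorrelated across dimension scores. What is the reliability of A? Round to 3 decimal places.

Var(D+A) = 2 + 2·0.32 = 2.640.
True-score variance = ρ_D + ρ_A + 2·0.32, so 0.792 = (0.70 + ρ_A + 0.64) / 2.640.
ρ_A = 0.792·2.640 − 0.70 − 0.64 = 0.751.

0.751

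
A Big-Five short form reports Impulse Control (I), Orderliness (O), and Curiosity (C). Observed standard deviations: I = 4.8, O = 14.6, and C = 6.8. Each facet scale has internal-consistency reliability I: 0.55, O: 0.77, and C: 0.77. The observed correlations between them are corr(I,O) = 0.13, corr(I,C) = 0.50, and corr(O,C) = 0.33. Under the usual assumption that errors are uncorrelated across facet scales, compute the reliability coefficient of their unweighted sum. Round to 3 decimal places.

0.824

Var(I+O+C) = 4.8² + 14.6² + 6.8² + 2·[4.8·14.6·0.13 + 4.8·6.8·0.50 + 14.6·6.8·0.33] = 282.44 + 116.386 = 398.826.
Because errors are independent across components, Cov(Tᵢ,Tⱼ) = Cov(Xᵢ,Xⱼ); the off-diagonal part of the true-score variance is the same as above.
True-score variance = [4.8²·0.55 + 14.6²·0.77 + 6.8²·0.77] + 116.386 = 212.41 + 116.386 = 328.796.
Reliability = 328.796 / 398.826 = 0.824.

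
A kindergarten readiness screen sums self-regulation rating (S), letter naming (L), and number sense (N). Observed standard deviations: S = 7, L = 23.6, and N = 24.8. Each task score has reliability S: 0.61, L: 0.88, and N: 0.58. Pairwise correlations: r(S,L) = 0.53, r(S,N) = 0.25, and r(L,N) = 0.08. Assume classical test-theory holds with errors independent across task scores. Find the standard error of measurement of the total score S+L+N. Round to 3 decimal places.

Var(total) = 1221 + 355.557 = 1576.56.
True-score variance = 876.738 + 355.557 = 1232.29, so reliability = 0.7816.
Error variance = 1576.56 − 1232.29 = 344.262; SEM = √344.262 = 18.554.

18.554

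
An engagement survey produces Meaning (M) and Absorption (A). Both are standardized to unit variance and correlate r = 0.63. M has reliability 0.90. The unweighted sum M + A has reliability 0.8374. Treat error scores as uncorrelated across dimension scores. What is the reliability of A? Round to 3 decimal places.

Var(M+A) = 2 + 2·0.63 = 3.260.
True-score variance = ρ_M + ρ_A + 2·0.63, so 0.8374 = (0.90 + ρ_A + 1.26) / 3.260.
ρ_A = 0.8374·3.260 − 0.90 − 1.26 = 0.570.

0.570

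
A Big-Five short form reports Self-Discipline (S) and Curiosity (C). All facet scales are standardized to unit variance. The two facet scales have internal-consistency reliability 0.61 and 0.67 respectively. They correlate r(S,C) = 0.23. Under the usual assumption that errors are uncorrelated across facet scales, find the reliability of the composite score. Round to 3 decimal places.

0.707

Var(S+C) = 2 + 2·[0.23] = 2 + 0.46 = 2.46.
Under uncorrelated errors the observed covariances equal the true-score covariances, so only the own-variance terms attenuate.
True-score variance = [0.61 + 0.67] + 0.46 = 1.28 + 0.46 = 1.74.
Reliability = 1.74 / 2.46 = 0.707.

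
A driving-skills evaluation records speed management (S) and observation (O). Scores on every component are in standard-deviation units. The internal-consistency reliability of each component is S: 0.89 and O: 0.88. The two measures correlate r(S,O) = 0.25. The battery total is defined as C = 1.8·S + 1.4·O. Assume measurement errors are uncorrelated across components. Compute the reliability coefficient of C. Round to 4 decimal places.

Var(C) = 1.8² + 1.4² + 2·[2.52·0.25] = 5.2 + 1.26 = 6.46.
Under uncorrelated errors the observed covariances equal the true-score covariances, so only the own-variance terms attenuate.
True-score variance = [1.8²·0.89 + 1.4²·0.88] + 1.26 = 4.6084 + 1.26 = 5.8684.
Reliability = 5.8684 / 6.46 = 0.9084.

0.9084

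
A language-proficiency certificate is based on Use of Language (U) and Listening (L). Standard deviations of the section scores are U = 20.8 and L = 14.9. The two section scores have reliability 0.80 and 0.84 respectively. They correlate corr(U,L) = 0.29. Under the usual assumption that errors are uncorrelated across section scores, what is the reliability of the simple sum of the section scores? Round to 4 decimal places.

Var(U+L) = 20.8² + 14.9² + 2·[20.8·14.9·0.29] = 654.65 + 179.754 = 834.404.
Under uncorrelated errors the observed covariances equal the true-score covariances, so only the own-variance terms attenuate.
True-score variance = [20.8²·0.80 + 14.9²·0.84] + 179.754 = 532.6 + 179.754 = 712.354.
Reliability = 712.354 / 834.404 = 0.8537.

0.8537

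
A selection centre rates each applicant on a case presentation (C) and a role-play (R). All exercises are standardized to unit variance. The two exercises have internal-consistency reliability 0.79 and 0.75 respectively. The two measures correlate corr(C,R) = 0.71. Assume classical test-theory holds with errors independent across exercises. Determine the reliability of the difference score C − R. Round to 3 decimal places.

0.207

Var(C−R) = 1 + 1 − 2·0.71 = 2 − 1.42 = 0.58.
Because errors are independent across components, Cov(Tᵢ,Tⱼ) = Cov(Xᵢ,Xⱼ); the off-diagonal part of the true-score variance is the same as above.
True-score variance = [0.79 + 0.75] − 1.42 = 1.54 − 1.42 = 0.12.
Reliability = 0.12 / 0.58 = 0.207.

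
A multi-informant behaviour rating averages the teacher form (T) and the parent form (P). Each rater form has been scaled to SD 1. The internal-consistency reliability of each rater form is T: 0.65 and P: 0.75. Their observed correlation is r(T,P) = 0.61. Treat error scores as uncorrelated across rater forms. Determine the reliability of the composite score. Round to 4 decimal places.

Var(T+P) = 2 + 2·[0.61] = 2 + 1.22 = 3.22.
Under uncorrelated errors the observed covariances equal the true-score covariances, so only the own-variance terms attenuate.
True-score variance = [0.65 + 0.75] + 1.22 = 1.4 + 1.22 = 2.62.
Reliability = 2.62 / 3.22 = 0.8137.

0.8137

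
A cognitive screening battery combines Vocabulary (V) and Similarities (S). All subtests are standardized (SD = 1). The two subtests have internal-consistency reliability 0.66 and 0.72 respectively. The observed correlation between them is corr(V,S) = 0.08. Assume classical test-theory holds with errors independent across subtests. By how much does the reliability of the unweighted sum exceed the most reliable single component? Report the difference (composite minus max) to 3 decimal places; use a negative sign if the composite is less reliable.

Var(sum) = 2 + 0.16 = 2.16; true-score variance = 1.38 + 0.16 = 1.54; composite reliability = 0.7130.
Max component reliability = 0.7200.
Difference = 0.7130 − 0.7200 = -0.007.

-0.007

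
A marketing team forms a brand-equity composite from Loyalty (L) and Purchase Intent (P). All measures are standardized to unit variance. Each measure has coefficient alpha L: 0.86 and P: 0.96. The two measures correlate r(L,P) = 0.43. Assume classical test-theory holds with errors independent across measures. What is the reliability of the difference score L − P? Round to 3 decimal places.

Var(L−P) = 1 + 1 − 2·0.43 = 2 − 0.86 = 1.14.
Because errors are independent across components, Cov(Tᵢ,Tⱼ) = Cov(Xᵢ,Xⱼ); the off-diagonal part of the true-score variance is the same as above.
True-score variance = [0.86 + 0.96] − 0.86 = 1.82 − 0.86 = 0.96.
Reliability = 0.96 / 1.14 = 0.842.

0.842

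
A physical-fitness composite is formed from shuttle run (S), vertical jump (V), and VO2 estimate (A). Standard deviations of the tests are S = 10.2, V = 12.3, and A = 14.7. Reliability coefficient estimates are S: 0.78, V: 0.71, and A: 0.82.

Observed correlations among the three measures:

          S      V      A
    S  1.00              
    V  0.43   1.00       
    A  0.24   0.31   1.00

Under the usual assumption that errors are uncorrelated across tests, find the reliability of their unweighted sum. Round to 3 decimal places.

Var(S+V+A) = 10.2² + 12.3² + 14.7² + 2·[10.2·12.3·0.43 + 10.2·14.7·0.24 + 12.3·14.7·0.31] = 471.42 + 291.969 = 763.389.
Under uncorrelated errors the observed covariances equal the true-score covariances, so only the own-variance terms attenuate.
True-score variance = [10.2²·0.78 + 12.3²·0.71 + 14.7²·0.82] + 291.969 = 365.761 + 291.969 = 657.73.
Reliability = 657.73 / 763.389 = 0.862.

0.862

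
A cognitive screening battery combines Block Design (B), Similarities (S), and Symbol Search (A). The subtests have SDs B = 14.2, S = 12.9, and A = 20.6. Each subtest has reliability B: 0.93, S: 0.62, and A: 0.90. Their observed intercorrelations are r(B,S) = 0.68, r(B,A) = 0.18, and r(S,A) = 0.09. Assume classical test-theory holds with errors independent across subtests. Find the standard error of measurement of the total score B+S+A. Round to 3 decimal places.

10.945

Var(total) = 792.41 + 402.265 = 1194.68.
True-score variance = 672.623 + 402.265 = 1074.89, so reliability = 0.8997.
Error variance = 1194.68 − 1074.89 = 119.787; SEM = √119.787 = 10.945.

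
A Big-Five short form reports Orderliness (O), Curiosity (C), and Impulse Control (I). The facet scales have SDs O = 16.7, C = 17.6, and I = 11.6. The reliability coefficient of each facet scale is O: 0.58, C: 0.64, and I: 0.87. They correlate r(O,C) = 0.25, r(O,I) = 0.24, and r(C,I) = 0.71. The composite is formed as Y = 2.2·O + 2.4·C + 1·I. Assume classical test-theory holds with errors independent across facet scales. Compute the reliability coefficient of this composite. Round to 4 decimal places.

Var(Y) = 2.2²·16.7² + 2.4²·17.6² + 11.6² + 2·[5.28·16.7·17.6·0.25 + 2.2·16.7·11.6·0.24 + 2.4·17.6·11.6·0.71] = 3268.61 + 1676.29 = 4944.9.
With uncorrelated errors the cross-covariances are all true-score covariance, so they carry over unchanged; only the diagonal terms shrink to ρᵢσᵢ².
True-score variance = [2.2²·16.7²·0.58 + 2.4²·17.6²·0.64 + 11.6²·0.87] + 1676.29 = 2041.87 + 1676.29 = 3718.16.
Reliability = 3718.16 / 4944.9 = 0.7519.

0.7519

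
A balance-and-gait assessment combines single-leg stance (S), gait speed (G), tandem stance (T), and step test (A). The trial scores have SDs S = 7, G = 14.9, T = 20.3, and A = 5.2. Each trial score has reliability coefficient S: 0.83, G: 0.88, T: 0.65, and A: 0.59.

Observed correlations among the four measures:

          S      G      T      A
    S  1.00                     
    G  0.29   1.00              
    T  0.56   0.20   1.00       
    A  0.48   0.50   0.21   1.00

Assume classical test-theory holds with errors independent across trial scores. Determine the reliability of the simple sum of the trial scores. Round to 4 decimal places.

Var(S+G+T+A) = 7² + 14.9² + 20.3² + 5.2² + 2·[7·14.9·0.29 + 7·20.3·0.56 + 7·5.2·0.48 + 14.9·20.3·0.20 + 14.9·5.2·0.50 + 20.3·5.2·0.21] = 710.14 + 497.393 = 1207.53.
Under uncorrelated errors the observed covariances equal the true-score covariances, so only the own-variance terms attenuate.
True-score variance = [7²·0.83 + 14.9²·0.88 + 20.3²·0.65 + 5.2²·0.59] + 497.393 = 519.851 + 497.393 = 1017.24.
Reliability = 1017.24 / 1207.53 = 0.8424.

0.8424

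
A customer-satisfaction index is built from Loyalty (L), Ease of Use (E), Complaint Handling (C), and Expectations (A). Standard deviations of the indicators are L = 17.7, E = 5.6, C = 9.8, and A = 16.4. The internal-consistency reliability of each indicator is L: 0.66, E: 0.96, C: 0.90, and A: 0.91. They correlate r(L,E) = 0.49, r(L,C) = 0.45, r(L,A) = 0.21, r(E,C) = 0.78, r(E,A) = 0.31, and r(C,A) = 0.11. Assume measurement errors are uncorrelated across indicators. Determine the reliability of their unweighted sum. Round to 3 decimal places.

0.888

Var(L+E+C+A) = 17.7² + 5.6² + 9.8² + 16.4² + 2·[17.7·5.6·0.49 + 17.7·9.8·0.45 + 17.7·16.4·0.21 + 5.6·9.8·0.78 + 5.6·16.4·0.31 + 9.8·16.4·0.11] = 709.65 + 553.081 = 1262.73.
With uncorrelated errors the cross-covariances are all true-score covariance, so they carry over unchanged; only the diagonal terms shrink to ρᵢσᵢ².
True-score variance = [17.7²·0.66 + 5.6²·0.96 + 9.8²·0.90 + 16.4²·0.91] + 553.081 = 568.067 + 553.081 = 1121.15.
Reliability = 1121.15 / 1262.73 = 0.888.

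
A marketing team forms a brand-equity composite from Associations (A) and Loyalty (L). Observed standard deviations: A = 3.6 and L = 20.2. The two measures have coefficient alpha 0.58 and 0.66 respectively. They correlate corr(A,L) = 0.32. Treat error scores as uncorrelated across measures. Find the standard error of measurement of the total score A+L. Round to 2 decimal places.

12.01

Var(total) = 421 + 46.5408 = 467.541.
True-score variance = 276.823 + 46.5408 = 323.364, so reliability = 0.6916.
Error variance = 467.541 − 323.364 = 144.177; SEM = √144.177 = 12.01.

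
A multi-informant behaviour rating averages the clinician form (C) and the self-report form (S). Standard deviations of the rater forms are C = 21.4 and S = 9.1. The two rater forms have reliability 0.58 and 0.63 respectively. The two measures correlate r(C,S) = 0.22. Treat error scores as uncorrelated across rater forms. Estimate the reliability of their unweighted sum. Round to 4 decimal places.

0.6441

Var(C+S) = 21.4² + 9.1² + 2·[21.4·9.1·0.22] = 540.77 + 85.6856 = 626.456.
Under uncorrelated errors the observed covariances equal the true-score covariances, so only the own-variance terms attenuate.
True-score variance = [21.4²·0.58 + 9.1²·0.63] + 85.6856 = 317.787 + 85.6856 = 403.473.
Reliability = 403.473 / 626.456 = 0.6441.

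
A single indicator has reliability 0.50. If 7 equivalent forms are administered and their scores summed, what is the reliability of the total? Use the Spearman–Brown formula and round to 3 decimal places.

0.875

ρ_k = kρ / (1 + (k−1)ρ) = 7·0.50 / (1 + 6·0.50) = 3.500 / 4.000 = 0.875.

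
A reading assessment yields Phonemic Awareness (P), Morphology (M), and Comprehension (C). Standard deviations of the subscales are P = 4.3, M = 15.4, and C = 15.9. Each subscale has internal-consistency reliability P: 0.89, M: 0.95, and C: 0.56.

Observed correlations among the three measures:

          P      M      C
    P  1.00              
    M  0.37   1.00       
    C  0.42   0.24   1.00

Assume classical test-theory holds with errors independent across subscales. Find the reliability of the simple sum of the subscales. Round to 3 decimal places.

Var(P+M+C) = 4.3² + 15.4² + 15.9² + 2·[4.3·15.4·0.37 + 4.3·15.9·0.42 + 15.4·15.9·0.24] = 508.46 + 223.966 = 732.426.
With uncorrelated errors the cross-covariances are all true-score covariance, so they carry over unchanged; only the diagonal terms shrink to ρᵢσᵢ².
True-score variance = [4.3²·0.89 + 15.4²·0.95 + 15.9²·0.56] + 223.966 = 383.332 + 223.966 = 607.298.
Reliability = 607.298 / 732.426 = 0.829.

0.829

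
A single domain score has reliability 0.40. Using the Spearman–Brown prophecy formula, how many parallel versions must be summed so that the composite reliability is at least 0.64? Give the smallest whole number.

3

k ≥ ρ*(1−ρ₁)/(ρ₁(1−ρ*)) = 0.64·0.60 / (0.40·0.36) = 2.667.
Smallest integer k = 3.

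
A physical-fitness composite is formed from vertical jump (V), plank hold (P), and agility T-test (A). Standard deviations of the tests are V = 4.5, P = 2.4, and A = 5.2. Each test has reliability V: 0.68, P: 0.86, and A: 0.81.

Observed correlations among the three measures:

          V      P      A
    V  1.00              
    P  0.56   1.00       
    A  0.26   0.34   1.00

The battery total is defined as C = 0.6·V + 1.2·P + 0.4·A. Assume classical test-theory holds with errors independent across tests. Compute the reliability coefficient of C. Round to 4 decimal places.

Var(C) = 0.6²·4.5² + 1.2²·2.4² + 0.4²·5.2² + 2·[0.72·4.5·2.4·0.56 + 0.24·4.5·5.2·0.26 + 0.48·2.4·5.2·0.34] = 19.9108 + 15.7029 = 35.6137.
Because errors are independent across components, Cov(Tᵢ,Tⱼ) = Cov(Xᵢ,Xⱼ); the off-diagonal part of the true-score variance is the same as above.
True-score variance = [0.6²·4.5²·0.68 + 1.2²·2.4²·0.86 + 0.4²·5.2²·0.81] + 15.7029 = 15.5948 + 15.7029 = 31.2977.
Reliability = 31.2977 / 35.6137 = 0.8788.

0.8788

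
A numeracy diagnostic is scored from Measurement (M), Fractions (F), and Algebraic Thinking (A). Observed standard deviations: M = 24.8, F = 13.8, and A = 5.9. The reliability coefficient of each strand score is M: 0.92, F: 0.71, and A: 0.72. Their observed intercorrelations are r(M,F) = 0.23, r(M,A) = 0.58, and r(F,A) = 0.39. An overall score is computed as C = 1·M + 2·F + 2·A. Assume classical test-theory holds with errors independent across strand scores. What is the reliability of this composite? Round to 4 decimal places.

Var(C) = 24.8² + 2²·13.8² + 2²·5.9² + 2·[2·24.8·13.8·0.23 + 2·24.8·5.9·0.58 + 4·13.8·5.9·0.39] = 1516.04 + 908.354 = 2424.39.
Under uncorrelated errors the observed covariances equal the true-score covariances, so only the own-variance terms attenuate.
True-score variance = [24.8²·0.92 + 2²·13.8²·0.71 + 2²·5.9²·0.72] + 908.354 = 1206.94 + 908.354 = 2115.29.
Reliability = 2115.29 / 2424.39 = 0.8725.

0.8725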